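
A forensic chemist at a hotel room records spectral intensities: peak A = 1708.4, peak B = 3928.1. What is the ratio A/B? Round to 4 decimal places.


Spectral peak ratio:
Peak A = 1708.4 counts
Peak B = 3928.1 counts
Ratio = 1708.4 / 3928.1 = 0.4349

0.4349


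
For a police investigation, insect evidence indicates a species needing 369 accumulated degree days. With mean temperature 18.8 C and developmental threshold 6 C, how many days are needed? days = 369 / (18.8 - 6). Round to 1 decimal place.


Insect development time:
Effective temperature = avg_temp - T_base = 18.8 - 6 = 12.8 C
Days = ADD / effective_temp = 369 / 12.8 = 28.8 days

28.8


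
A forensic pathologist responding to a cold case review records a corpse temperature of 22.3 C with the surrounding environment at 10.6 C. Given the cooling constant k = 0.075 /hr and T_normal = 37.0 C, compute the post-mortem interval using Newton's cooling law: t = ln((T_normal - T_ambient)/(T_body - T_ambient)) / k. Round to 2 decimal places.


Using Newton's law of cooling:
t = ln((T_normal - T_ambient) / (T_body - T_ambient)) / k
T_normal - T_ambient = 26.4
T_body - T_ambient = 11.7
Ratio = 2.25641
ln(ratio) = 0.813775
t = 0.813775 / 0.075 = 10.85 hours

10.85


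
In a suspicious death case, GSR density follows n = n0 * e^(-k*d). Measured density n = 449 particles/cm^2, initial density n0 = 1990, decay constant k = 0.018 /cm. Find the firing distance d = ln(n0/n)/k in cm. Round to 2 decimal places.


GSR distance calculation:
n0/n = 1990 / 449 = 4.432071
ln(n0/n) = 1.488867
d = 1.488867 / 0.018 = 82.71 cm

82.71


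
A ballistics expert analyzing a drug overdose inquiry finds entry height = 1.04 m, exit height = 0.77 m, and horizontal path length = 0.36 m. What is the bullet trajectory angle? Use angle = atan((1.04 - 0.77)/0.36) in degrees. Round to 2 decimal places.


Bullet trajectory angle:
Height difference = 1.04 - 0.77 = 0.27 m
angle = atan(0.27 / 0.36)
angle = atan(0.75)
angle = 36.87 degrees

36.87


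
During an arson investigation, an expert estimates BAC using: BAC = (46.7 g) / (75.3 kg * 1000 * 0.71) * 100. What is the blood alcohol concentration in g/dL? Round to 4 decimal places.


Applying the Widmark formula:
BAC = (dose_g / (body_wt * 1000 * r)) * 100
Denominator = 75.3 * 1000 * 0.71 = 53463
BAC = (46.7 / 53463) * 100
BAC = 0.0874 g/dL

0.0874


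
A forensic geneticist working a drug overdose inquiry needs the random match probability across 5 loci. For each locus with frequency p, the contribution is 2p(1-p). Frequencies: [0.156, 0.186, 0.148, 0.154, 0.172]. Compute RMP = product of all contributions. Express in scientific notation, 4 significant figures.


Computing RMP for 5 loci:
Locus 1: 2 * 0.156 * 0.844 = 0.263328
Locus 2: 2 * 0.186 * 0.814 = 0.302808
Locus 3: 2 * 0.148 * 0.852 = 0.252192
Locus 4: 2 * 0.154 * 0.846 = 0.260568
Locus 5: 2 * 0.172 * 0.828 = 0.284832
RMP = 1.492e-03

1.492e-03


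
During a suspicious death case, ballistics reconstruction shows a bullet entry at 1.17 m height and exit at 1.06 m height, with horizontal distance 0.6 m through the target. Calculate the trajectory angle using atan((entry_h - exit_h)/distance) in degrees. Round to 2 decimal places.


Bullet trajectory angle:
Height difference = 1.17 - 1.06 = 0.11 m
angle = atan(0.11 / 0.6)
angle = atan(0.183333)
angle = 10.39 degrees

10.39


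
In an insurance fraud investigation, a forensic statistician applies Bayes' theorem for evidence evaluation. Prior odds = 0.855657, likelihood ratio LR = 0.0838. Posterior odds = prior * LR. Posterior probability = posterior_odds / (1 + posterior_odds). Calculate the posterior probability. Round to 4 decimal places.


Bayesian evidence evaluation:
Posterior odds = prior_odds * LR = 0.855657 * 0.0838 = 0.07170406
Posterior probability = posterior_odds / (1 + posterior_odds)
= 0.07170406 / (1 + 0.07170406)
= 0.07170406 / 1.07170406
= 0.0669

0.0669


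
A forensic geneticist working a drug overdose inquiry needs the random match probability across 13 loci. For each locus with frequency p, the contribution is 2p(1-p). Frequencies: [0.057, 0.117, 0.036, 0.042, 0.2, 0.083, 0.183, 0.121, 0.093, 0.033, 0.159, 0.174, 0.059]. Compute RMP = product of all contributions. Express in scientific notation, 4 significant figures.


Computing RMP for 13 loci:
Locus 1: 2 * 0.057 * 0.943 = 0.107502
Locus 2: 2 * 0.117 * 0.883 = 0.206622
Locus 3: 2 * 0.036 * 0.964 = 0.069408
Locus 4: 2 * 0.042 * 0.958 = 0.080472
Locus 5: 2 * 0.2 * 0.8 = 0.32
Locus 6: 2 * 0.083 * 0.917 = 0.152222
Locus 7: 2 * 0.183 * 0.817 = 0.299022
Locus 8: 2 * 0.121 * 0.879 = 0.212718
Locus 9: 2 * 0.093 * 0.907 = 0.168702
Locus 10: 2 * 0.033 * 0.967 = 0.063822
Locus 11: 2 * 0.159 * 0.841 = 0.267438
Locus 12: 2 * 0.174 * 0.826 = 0.287448
Locus 13: 2 * 0.059 * 0.941 = 0.111038
RMP = 3.533e-11

3.533e-11


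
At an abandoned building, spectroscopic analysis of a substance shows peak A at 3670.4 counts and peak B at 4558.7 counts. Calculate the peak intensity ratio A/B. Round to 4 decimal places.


Spectral peak ratio:
Peak A = 3670.4 counts
Peak B = 4558.7 counts
Ratio = 3670.4 / 4558.7 = 0.8051

0.8051


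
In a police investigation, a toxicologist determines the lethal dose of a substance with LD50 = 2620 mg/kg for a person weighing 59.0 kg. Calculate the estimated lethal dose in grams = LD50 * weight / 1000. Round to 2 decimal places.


Lethal dose calculation:
Lethal dose = LD50 * body_weight / 1000
= 2620 * 59.0 / 1000
= 154580 / 1000
= 154.58 g

154.58


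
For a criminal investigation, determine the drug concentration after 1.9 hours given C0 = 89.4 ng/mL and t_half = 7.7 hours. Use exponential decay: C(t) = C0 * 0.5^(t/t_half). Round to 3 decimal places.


Drug concentration decay:
Number of half-lives = t / t_half = 1.9 / 7.7 = 0.246753
Decay factor = 0.5^0.246753 = 0.84279111
C(t) = 89.4 * 0.84279111 = 75.346 ng/mL

75.346


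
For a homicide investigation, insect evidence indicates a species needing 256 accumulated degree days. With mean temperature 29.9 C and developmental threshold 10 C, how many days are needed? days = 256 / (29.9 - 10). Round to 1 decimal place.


Insect development time:
Effective temperature = avg_temp - T_base = 29.9 - 10 = 19.9 C
Days = ADD / effective_temp = 256 / 19.9 = 12.9 days

12.9


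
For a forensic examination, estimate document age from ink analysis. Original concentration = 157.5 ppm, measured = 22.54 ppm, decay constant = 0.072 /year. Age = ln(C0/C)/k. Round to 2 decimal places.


Document age estimation:
C0/C = 157.5 / 22.54 = 6.987578
ln(C0/C) = 1.944134
t = 1.944134 / 0.072 = 27.00 years

27.00


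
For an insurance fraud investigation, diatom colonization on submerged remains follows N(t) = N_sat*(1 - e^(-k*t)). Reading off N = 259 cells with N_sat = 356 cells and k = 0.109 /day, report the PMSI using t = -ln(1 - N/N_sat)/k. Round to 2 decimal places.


PMSI from diatom colonization curve:
N / N_sat = 259 / 356 = 0.727528
1 - N/N_sat = 0.272472
ln(1 - N/N_sat) = -1.300219
t = -ln(1 - N/N_sat) / k = -(-1.300219) / 0.109 = 11.93 days

11.93


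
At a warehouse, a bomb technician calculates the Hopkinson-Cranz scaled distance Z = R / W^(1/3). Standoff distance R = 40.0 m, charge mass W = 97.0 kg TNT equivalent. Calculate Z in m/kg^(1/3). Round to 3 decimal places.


Scaled distance calculation:
W^(1/3) = 97.0^(1/3) = 4.594701
Z = R / W^(1/3) = 40.0 / 4.594701
Z = 8.706 m/kg^(1/3)

8.706


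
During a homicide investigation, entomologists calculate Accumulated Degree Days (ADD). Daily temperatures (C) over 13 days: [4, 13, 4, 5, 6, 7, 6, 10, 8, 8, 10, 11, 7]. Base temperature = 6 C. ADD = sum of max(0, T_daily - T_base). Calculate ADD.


Computing ADD day by day:
Day 1: max(0, 4 - 6) = 0
Day 2: max(0, 13 - 6) = 7
Day 3: max(0, 4 - 6) = 0
Day 4: max(0, 5 - 6) = 0
Day 5: max(0, 6 - 6) = 0
Day 6: max(0, 7 - 6) = 1
Day 7: max(0, 6 - 6) = 0
Day 8: max(0, 10 - 6) = 4
Day 9: max(0, 8 - 6) = 2
Day 10: max(0, 8 - 6) = 2
Day 11: max(0, 10 - 6) = 4
Day 12: max(0, 11 - 6) = 5
Day 13: max(0, 7 - 6) = 1
Total ADD = 26

26


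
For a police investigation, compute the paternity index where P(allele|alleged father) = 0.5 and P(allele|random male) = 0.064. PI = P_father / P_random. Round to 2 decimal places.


Paternity Index calculation:
PI = P(allele|father) / P(allele|random)
PI = 0.5 / 0.064
PI = 7.81

7.81


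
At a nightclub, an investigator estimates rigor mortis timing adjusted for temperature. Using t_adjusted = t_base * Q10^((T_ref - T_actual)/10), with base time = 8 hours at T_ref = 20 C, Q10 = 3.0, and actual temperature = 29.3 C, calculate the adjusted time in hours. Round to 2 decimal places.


Rigor mortis time adjustment:
Exponent = (T_ref - T_actual) / 10 = (20 - 29.3) / 10 = -0.93
Q10 factor = 3.0^-0.93 = 0.35998
t_adjusted = 8 * 0.35998 = 2.88 hours

2.88


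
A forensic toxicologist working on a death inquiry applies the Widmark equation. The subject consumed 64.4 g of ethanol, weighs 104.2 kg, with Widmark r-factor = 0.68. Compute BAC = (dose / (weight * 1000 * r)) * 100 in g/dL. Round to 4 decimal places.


Applying the Widmark formula:
BAC = (dose_g / (body_wt * 1000 * r)) * 100
Denominator = 104.2 * 1000 * 0.68 = 70856
BAC = (64.4 / 70856) * 100
BAC = 0.0909 g/dL

0.0909


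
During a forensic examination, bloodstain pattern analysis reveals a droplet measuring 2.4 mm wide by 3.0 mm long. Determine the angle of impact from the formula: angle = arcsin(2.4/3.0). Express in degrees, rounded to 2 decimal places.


Blood spatter impact angle calculation:
width / length = 2.4 / 3.0 = 0.8
angle = arcsin(0.8)
angle = 53.13 degrees

53.13


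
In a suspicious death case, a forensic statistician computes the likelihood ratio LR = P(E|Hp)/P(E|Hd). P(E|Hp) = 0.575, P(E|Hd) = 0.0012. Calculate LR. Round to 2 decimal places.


Likelihood ratio calculation:
LR = P(E|Hp) / P(E|Hd)
LR = 0.575 / 0.0012
LR = 479.17

479.17


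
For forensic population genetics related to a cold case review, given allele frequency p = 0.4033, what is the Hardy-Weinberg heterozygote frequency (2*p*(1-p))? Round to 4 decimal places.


Hardy-Weinberg heterozygote frequency:
q = 1 - p = 1 - 0.4033 = 0.5967
2pq = 2 * 0.4033 * 0.5967 = 0.4813

0.4813


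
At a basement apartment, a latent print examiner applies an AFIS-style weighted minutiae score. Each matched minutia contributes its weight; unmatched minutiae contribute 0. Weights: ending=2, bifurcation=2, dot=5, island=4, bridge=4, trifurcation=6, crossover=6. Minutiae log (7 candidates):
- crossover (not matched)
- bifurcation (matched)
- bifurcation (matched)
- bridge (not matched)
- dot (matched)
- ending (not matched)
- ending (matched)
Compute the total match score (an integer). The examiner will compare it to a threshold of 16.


Weighted minutiae match score:
  crossover: not matched, +0
  bifurcation: matched, +2 (running total 2)
  bifurcation: matched, +2 (running total 4)
  bridge: not matched, +0
  dot: matched, +5 (running total 9)
  ending: not matched, +0
  ending: matched, +2 (running total 11)
Total score = 11
Threshold = 16; verdict = inconclusive

11


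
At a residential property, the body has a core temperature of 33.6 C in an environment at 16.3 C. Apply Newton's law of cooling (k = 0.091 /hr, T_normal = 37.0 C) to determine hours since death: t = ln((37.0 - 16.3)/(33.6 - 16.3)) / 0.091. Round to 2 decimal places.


Using Newton's law of cooling:
t = ln((T_normal - T_ambient) / (T_body - T_ambient)) / k
T_normal - T_ambient = 20.7
T_body - T_ambient = 17.3
Ratio = 1.196532
ln(ratio) = 0.179427
t = 0.179427 / 0.091 = 1.97 hours

1.97


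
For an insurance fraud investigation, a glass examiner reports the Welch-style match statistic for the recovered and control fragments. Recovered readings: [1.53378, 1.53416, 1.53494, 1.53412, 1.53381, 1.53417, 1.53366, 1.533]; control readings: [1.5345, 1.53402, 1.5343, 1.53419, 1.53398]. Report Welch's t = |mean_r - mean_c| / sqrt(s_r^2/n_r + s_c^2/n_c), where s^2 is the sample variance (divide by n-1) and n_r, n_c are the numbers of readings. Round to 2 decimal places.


Welch's t-criterion for glass RI comparison:
Recovered mean = sum / n_r = 12.27164 / 8 = 1.533955
Control mean = sum / n_c = 7.67099 / 5 = 1.534198
Recovered sample variance s_r^2 = 3.052e-07
Control sample variance s_c^2 = 4.522e-08
Welch SE (unpooled) = sqrt(s_r^2/n_r + s_c^2/n_c) = sqrt(3.815e-08 + 9.044e-09) = sqrt(4.7194e-08) = 0.000217242
|mean_r - mean_c| = 0.000243
t = 0.000243 / 0.000217242 = 1.12

1.12


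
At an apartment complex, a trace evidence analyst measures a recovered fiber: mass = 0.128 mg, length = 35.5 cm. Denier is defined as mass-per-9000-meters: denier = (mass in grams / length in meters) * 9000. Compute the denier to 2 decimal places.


Denier calculation:
Mass in grams = 0.128 mg / 1000 = 0.000128 g
Length in meters = 35.5 cm / 100 = 0.355 m
Linear density = mass / length = 0.000128 / 0.355 = 0.00036056 g/m
Denier = (g/m) * 9000 = 0.00036056 * 9000 = 3.25

3.25


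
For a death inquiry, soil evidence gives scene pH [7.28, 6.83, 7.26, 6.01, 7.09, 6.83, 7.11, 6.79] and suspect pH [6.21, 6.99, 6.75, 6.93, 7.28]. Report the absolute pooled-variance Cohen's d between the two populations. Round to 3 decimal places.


Pooled-variance Cohen's d for soil pH comparison:
Scene mean = 55.2 / 8 = 6.9
Suspect mean = 34.16 / 5 = 6.832
Scene sample variance s_s^2 = 0.166886
Suspect sample variance s_c^2 = 0.15722
Pooled variance = ((n_s-1)*s_s^2 + (n_c-1)*s_c^2) / (n_s + n_c - 2) = 0.163371
Pooled SD = sqrt(0.163371) = 0.404192
Mean difference = 0.068
|d| = |0.068| / 0.404192 = 0.168

0.168


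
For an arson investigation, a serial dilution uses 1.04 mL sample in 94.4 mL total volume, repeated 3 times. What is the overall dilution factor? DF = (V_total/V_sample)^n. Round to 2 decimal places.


Dilution factor calculation:
Single dilution = V_total / V_sample = 94.4 / 1.04 ≈ 90.769231
Number of dilutions = 3
Total DF = (94.4 / 1.04)^3 (full precision, rounded at the end) = 747852.53

747852.53


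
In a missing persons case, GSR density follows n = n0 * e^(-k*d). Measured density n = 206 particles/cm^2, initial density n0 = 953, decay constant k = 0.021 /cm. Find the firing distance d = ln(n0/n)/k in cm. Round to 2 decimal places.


GSR distance calculation:
n0/n = 953 / 206 = 4.626214
ln(n0/n) = 1.531739
d = 1.531739 / 0.021 = 72.94 cm

72.94


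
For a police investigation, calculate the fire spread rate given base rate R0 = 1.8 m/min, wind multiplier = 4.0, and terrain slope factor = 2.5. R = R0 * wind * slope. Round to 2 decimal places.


Fire spread rate calculation:
R = R0 * wind_factor * slope_factor
= 1.8 * 4.0 * 2.5
= 7.2 * 2.5
= 18.00 m/min

18.00


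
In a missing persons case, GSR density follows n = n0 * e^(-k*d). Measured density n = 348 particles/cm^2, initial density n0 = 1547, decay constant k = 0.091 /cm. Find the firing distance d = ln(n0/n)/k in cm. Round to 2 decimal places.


GSR distance calculation:
n0/n = 1547 / 348 = 4.445402
ln(n0/n) = 1.49187
d = 1.49187 / 0.091 = 16.39 cm

16.39


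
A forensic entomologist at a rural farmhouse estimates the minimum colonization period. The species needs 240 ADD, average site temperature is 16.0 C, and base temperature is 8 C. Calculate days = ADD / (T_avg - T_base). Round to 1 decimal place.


Insect development time:
Effective temperature = avg_temp - T_base = 16.0 - 8 = 8.0 C
Days = ADD / effective_temp = 240 / 8.0 = 30.0 days

30.0


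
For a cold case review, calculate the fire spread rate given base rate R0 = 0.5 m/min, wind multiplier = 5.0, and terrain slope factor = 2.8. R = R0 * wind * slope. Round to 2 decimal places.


Fire spread rate calculation:
R = R0 * wind_factor * slope_factor
= 0.5 * 5.0 * 2.8
= 2.5 * 2.8
= 7.00 m/min

7.00


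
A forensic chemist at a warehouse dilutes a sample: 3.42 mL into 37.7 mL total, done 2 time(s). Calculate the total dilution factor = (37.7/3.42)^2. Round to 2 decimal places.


Dilution factor calculation:
Single dilution = V_total / V_sample = 37.7 / 3.42 ≈ 11.023392
Number of dilutions = 2
Total DF = (37.7 / 3.42)^2 (full precision, rounded at the end) = 121.52

121.52


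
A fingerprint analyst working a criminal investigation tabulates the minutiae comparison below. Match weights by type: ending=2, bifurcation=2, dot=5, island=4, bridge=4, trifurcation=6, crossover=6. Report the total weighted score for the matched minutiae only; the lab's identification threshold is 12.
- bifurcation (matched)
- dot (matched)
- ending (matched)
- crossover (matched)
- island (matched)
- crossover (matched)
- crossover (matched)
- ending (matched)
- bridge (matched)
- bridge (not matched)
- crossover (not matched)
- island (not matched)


Weighted minutiae match score:
  bifurcation: matched, +2 (running total 2)
  dot: matched, +5 (running total 7)
  ending: matched, +2 (running total 9)
  crossover: matched, +6 (running total 15)
  island: matched, +4 (running total 19)
  crossover: matched, +6 (running total 25)
  crossover: matched, +6 (running total 31)
  ending: matched, +2 (running total 33)
  bridge: matched, +4 (running total 37)
  bridge: not matched, +0
  crossover: not matched, +0
  island: not matched, +0
Total score = 37
Threshold = 12; verdict = identification

37


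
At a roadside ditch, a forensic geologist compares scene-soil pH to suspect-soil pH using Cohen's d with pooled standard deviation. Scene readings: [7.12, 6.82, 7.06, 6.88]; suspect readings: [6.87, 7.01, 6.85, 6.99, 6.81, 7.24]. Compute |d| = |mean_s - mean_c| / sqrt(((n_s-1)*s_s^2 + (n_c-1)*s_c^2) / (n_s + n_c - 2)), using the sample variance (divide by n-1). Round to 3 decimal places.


Pooled-variance Cohen's d for soil pH comparison:
Scene mean = 27.88 / 4 = 6.97
Suspect mean = 41.77 / 6 = 6.961667
Scene sample variance s_s^2 = 0.0204
Suspect sample variance s_c^2 = 0.024897
Pooled variance = ((n_s-1)*s_s^2 + (n_c-1)*s_c^2) / (n_s + n_c - 2) = 0.02321
Pooled SD = sqrt(0.02321) = 0.152348
Mean difference = 0.008333
|d| = |0.008333| / 0.152348 = 0.055

0.055


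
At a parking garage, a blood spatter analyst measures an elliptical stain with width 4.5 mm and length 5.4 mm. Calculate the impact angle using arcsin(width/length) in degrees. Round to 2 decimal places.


Blood spatter impact angle calculation:
width / length = 4.5 / 5.4 = 0.833333
angle = arcsin(0.833333)
angle = 56.44 degrees

56.44


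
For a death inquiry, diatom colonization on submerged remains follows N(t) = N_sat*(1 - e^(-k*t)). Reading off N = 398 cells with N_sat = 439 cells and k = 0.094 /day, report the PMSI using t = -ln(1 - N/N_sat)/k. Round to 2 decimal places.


PMSI from diatom colonization curve:
N / N_sat = 398 / 439 = 0.906606
1 - N/N_sat = 0.093394
ln(1 - N/N_sat) = -2.370928
t = -ln(1 - N/N_sat) / k = -(-2.370928) / 0.094 = 25.22 days

25.22


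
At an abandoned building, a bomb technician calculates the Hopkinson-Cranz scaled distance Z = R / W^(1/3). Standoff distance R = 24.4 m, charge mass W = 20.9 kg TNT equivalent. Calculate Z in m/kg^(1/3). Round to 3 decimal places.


Scaled distance calculation:
W^(1/3) = 20.9^(1/3) = 2.754538
Z = R / W^(1/3) = 24.4 / 2.754538
Z = 8.858 m/kg^(1/3)

8.858


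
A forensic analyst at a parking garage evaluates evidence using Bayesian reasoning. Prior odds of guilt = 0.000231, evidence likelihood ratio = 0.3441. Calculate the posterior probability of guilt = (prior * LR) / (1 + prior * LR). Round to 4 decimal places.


Bayesian evidence evaluation:
Posterior odds = prior_odds * LR = 0.000231 * 0.3441 = 0.0000794871
Posterior probability = posterior_odds / (1 + posterior_odds)
= 0.0000794871 / (1 + 0.0000794871)
= 0.0000794871 / 1.0000794871
= 0.0001

0.0001


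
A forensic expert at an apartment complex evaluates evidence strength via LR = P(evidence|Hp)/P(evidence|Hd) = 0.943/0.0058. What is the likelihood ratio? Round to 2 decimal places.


Likelihood ratio calculation:
LR = P(E|Hp) / P(E|Hd)
LR = 0.943 / 0.0058
LR = 162.59

162.59


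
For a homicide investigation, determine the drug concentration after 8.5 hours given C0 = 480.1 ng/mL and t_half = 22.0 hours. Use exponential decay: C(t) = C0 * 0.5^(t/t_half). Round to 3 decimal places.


Drug concentration decay:
Number of half-lives = t / t_half = 8.5 / 22.0 = 0.386364
Decay factor = 0.5^0.386364 = 0.76505533
C(t) = 480.1 * 0.76505533 = 367.303 ng/mL

367.303


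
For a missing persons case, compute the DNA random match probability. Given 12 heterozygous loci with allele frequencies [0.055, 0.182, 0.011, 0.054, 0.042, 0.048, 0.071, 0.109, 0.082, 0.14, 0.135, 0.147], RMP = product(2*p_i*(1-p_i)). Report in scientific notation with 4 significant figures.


Computing RMP for 12 loci:
Locus 1: 2 * 0.055 * 0.945 = 0.10395
Locus 2: 2 * 0.182 * 0.818 = 0.297752
Locus 3: 2 * 0.011 * 0.989 = 0.021758
Locus 4: 2 * 0.054 * 0.946 = 0.102168
Locus 5: 2 * 0.042 * 0.958 = 0.080472
Locus 6: 2 * 0.048 * 0.952 = 0.091392
Locus 7: 2 * 0.071 * 0.929 = 0.131918
Locus 8: 2 * 0.109 * 0.891 = 0.194238
Locus 9: 2 * 0.082 * 0.918 = 0.150552
Locus 10: 2 * 0.14 * 0.86 = 0.2408
Locus 11: 2 * 0.135 * 0.865 = 0.23355
Locus 12: 2 * 0.147 * 0.853 = 0.250782
RMP = 2.753e-11

2.753e-11


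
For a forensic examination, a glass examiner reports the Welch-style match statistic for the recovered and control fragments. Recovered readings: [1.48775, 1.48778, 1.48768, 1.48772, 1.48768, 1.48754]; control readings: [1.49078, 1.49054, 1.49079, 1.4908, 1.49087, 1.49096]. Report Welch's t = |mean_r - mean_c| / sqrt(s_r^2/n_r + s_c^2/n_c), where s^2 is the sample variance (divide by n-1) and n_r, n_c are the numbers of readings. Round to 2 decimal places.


Welch's t-criterion for glass RI comparison:
Recovered mean = sum / n_r = 8.92615 / 6 = 1.4876917
Control mean = sum / n_c = 8.94474 / 6 = 1.49079
Recovered sample variance s_r^2 = 7.05667e-09
Control sample variance s_c^2 = 1.96e-08
Welch SE (unpooled) = sqrt(s_r^2/n_r + s_c^2/n_c) = sqrt(1.17611e-09 + 3.26667e-09) = sqrt(4.44278e-09) = 6.66542e-05
|mean_r - mean_c| = 0.00309833
t = 0.00309833 / 6.66542e-05 = 46.48

46.48


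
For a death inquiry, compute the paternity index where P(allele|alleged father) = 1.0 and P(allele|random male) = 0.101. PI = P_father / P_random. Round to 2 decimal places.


Paternity Index calculation:
PI = P(allele|father) / P(allele|random)
PI = 1.0 / 0.101
PI = 9.90

9.90


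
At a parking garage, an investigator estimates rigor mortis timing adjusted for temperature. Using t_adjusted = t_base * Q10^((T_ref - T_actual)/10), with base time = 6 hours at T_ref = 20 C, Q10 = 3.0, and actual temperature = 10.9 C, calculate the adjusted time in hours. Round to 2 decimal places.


Rigor mortis time adjustment:
Exponent = (T_ref - T_actual) / 10 = (20 - 10.9) / 10 = 0.91
Q10 factor = 3.0^0.91 = 2.71757
t_adjusted = 6 * 2.71757 = 16.31 hours

16.31


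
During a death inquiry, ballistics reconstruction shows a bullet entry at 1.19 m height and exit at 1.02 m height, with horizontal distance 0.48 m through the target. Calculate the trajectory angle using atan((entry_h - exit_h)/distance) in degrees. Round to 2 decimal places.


Bullet trajectory angle:
Height difference = 1.19 - 1.02 = 0.17 m
angle = atan(0.17 / 0.48)
angle = atan(0.354167)
angle = 19.50 degrees

19.50


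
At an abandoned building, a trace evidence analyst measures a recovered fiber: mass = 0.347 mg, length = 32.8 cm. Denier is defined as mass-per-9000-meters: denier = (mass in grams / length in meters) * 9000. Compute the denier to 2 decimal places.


Denier calculation:
Mass in grams = 0.347 mg / 1000 = 0.000347 g
Length in meters = 32.8 cm / 100 = 0.328 m
Linear density = mass / length = 0.000347 / 0.328 = 0.00105793 g/m
Denier = (g/m) * 9000 = 0.00105793 * 9000 = 9.52

9.52


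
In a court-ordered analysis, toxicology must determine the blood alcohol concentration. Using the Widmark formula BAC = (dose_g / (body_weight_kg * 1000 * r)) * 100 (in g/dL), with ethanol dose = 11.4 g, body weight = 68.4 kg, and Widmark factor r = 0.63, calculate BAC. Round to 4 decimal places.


Applying the Widmark formula:
BAC = (dose_g / (body_wt * 1000 * r)) * 100
Denominator = 68.4 * 1000 * 0.63 = 43092
BAC = (11.4 / 43092) * 100
BAC = 0.0265 g/dL

0.0265


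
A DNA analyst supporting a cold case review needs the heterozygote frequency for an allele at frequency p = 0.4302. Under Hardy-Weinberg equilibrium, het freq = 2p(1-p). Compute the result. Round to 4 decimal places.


Hardy-Weinberg heterozygote frequency:
q = 1 - p = 1 - 0.4302 = 0.5698
2pq = 2 * 0.4302 * 0.5698 = 0.4903

0.4903


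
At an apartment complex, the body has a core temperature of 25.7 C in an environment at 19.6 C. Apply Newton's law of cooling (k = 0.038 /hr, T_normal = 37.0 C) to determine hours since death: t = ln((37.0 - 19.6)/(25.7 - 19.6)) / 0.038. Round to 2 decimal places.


Using Newton's law of cooling:
t = ln((T_normal - T_ambient) / (T_body - T_ambient)) / k
T_normal - T_ambient = 17.4
T_body - T_ambient = 6.1
Ratio = 2.852459
ln(ratio) = 1.048181
t = 1.048181 / 0.038 = 27.58 hours

27.58


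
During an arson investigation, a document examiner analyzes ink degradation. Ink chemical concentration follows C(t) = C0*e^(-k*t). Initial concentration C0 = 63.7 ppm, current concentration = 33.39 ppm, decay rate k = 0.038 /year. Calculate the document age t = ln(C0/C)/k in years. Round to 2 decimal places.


Document age estimation:
C0/C = 63.7 / 33.39 = 1.907757
ln(C0/C) = 0.645928
t = 0.645928 / 0.038 = 17.00 years

17.00


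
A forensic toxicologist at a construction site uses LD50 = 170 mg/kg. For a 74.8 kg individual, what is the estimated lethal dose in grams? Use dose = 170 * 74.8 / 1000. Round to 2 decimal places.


Lethal dose calculation:
Lethal dose = LD50 * body_weight / 1000
= 170 * 74.8 / 1000
= 12716 / 1000
= 12.72 g

12.72


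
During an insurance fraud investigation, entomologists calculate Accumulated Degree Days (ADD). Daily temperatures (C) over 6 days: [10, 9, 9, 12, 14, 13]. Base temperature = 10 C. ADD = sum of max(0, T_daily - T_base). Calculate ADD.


Computing ADD day by day:
Day 1: max(0, 10 - 10) = 0
Day 2: max(0, 9 - 10) = 0
Day 3: max(0, 9 - 10) = 0
Day 4: max(0, 12 - 10) = 2
Day 5: max(0, 14 - 10) = 4
Day 6: max(0, 13 - 10) = 3
Total ADD = 9

9


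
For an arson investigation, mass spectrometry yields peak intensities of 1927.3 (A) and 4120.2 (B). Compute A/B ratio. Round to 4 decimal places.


Spectral peak ratio:
Peak A = 1927.3 counts
Peak B = 4120.2 counts
Ratio = 1927.3 / 4120.2 = 0.4678

0.4678


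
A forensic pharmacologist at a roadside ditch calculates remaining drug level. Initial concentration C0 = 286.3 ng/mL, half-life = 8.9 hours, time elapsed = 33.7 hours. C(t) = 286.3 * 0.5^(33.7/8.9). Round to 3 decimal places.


Drug concentration decay:
Number of half-lives = t / t_half = 33.7 / 8.9 = 3.786517
Decay factor = 0.5^3.786517 = 0.07246775
C(t) = 286.3 * 0.07246775 = 20.748 ng/mL

20.748


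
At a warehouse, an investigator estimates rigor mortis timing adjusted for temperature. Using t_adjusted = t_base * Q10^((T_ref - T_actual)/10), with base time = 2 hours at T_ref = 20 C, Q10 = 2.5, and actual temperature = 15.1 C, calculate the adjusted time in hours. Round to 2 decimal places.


Rigor mortis time adjustment:
Exponent = (T_ref - T_actual) / 10 = (20 - 15.1) / 10 = 0.49
Q10 factor = 2.5^0.49 = 1.56672
t_adjusted = 2 * 1.56672 = 3.13 hours

3.13


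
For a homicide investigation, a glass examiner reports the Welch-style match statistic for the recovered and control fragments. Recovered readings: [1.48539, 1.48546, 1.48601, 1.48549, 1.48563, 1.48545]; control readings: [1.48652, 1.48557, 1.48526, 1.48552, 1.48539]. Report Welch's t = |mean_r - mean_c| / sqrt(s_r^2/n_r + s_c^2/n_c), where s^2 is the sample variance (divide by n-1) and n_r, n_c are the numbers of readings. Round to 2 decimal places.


Welch's t-criterion for glass RI comparison:
Recovered mean = sum / n_r = 8.91343 / 6 = 1.4855717
Control mean = sum / n_c = 7.42826 / 5 = 1.485652
Recovered sample variance s_r^2 = 5.24967e-08
Control sample variance s_c^2 = 2.4997e-07
Welch SE (unpooled) = sqrt(s_r^2/n_r + s_c^2/n_c) = sqrt(8.74944e-09 + 4.9994e-08) = sqrt(5.87434e-08) = 0.00024237
|mean_r - mean_c| = 8.03333e-05
t = 8.03333e-05 / 0.00024237 = 0.33

0.33


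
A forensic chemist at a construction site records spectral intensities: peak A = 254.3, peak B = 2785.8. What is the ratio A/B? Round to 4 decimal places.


Spectral peak ratio:
Peak A = 254.3 counts
Peak B = 2785.8 counts
Ratio = 254.3 / 2785.8 = 0.0913

0.0913


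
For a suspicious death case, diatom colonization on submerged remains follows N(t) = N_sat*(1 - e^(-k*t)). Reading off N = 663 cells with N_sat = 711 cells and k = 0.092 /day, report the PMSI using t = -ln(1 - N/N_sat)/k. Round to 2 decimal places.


PMSI from diatom colonization curve:
N / N_sat = 663 / 711 = 0.932489
1 - N/N_sat = 0.067511
ln(1 - N/N_sat) = -2.695465
t = -ln(1 - N/N_sat) / k = -(-2.695465) / 0.092 = 29.30 days

29.30


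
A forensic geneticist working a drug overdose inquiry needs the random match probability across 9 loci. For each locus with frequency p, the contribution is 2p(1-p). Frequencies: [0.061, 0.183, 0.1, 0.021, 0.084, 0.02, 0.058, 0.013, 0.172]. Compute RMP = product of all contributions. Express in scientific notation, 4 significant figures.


Computing RMP for 9 loci:
Locus 1: 2 * 0.061 * 0.939 = 0.114558
Locus 2: 2 * 0.183 * 0.817 = 0.299022
Locus 3: 2 * 0.1 * 0.9 = 0.18
Locus 4: 2 * 0.021 * 0.979 = 0.041118
Locus 5: 2 * 0.084 * 0.916 = 0.153888
Locus 6: 2 * 0.02 * 0.98 = 0.0392
Locus 7: 2 * 0.058 * 0.942 = 0.109272
Locus 8: 2 * 0.013 * 0.987 = 0.025662
Locus 9: 2 * 0.172 * 0.828 = 0.284832
RMP = 1.222e-09

1.222e-09


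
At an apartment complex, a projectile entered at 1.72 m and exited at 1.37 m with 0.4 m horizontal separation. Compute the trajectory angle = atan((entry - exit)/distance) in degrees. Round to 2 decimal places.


Bullet trajectory angle:
Height difference = 1.72 - 1.37 = 0.35 m
angle = atan(0.35 / 0.4)
angle = atan(0.875)
angle = 41.19 degrees

41.19


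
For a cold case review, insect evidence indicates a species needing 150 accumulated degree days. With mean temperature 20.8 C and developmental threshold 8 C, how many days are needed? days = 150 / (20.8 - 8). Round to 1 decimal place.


Insect development time:
Effective temperature = avg_temp - T_base = 20.8 - 8 = 12.8 C
Days = ADD / effective_temp = 150 / 12.8 = 11.7 days

11.7


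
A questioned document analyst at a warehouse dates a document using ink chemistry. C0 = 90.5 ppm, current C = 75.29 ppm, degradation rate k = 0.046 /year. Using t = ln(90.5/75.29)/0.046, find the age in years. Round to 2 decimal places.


Document age estimation:
C0/C = 90.5 / 75.29 = 1.202019
ln(C0/C) = 0.184003
t = 0.184003 / 0.046 = 4.00 years

4.00


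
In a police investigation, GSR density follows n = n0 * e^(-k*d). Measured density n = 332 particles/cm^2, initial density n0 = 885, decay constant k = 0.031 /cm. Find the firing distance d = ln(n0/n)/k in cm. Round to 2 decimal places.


GSR distance calculation:
n0/n = 885 / 332 = 2.665663
ln(n0/n) = 0.980453
d = 0.980453 / 0.031 = 31.63 cm

31.63


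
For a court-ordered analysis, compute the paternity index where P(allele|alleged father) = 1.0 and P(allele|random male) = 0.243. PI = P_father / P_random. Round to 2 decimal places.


Paternity Index calculation:
PI = P(allele|father) / P(allele|random)
PI = 1.0 / 0.243
PI = 4.12

4.12


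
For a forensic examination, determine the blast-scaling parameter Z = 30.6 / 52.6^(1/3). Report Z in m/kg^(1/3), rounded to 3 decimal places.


Scaled distance calculation:
W^(1/3) = 52.6^(1/3) = 3.746812
Z = R / W^(1/3) = 30.6 / 3.746812
Z = 8.167 m/kg^(1/3)

8.167


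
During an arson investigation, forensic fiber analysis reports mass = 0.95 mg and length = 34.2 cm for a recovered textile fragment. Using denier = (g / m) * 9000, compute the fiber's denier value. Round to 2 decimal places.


Denier calculation:
Mass in grams = 0.95 mg / 1000 = 0.00095 g
Length in meters = 34.2 cm / 100 = 0.342 m
Linear density = mass / length = 0.00095 / 0.342 = 0.00277778 g/m
Denier = (g/m) * 9000 = 0.00277778 * 9000 = 25.00

25.00


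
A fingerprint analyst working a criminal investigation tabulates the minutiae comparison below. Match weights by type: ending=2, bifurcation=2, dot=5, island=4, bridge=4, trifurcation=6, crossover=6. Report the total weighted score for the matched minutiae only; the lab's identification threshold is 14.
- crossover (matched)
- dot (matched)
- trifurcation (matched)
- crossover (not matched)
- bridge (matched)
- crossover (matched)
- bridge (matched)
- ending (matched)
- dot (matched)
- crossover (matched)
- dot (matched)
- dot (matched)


Weighted minutiae match score:
  crossover: matched, +6 (running total 6)
  dot: matched, +5 (running total 11)
  trifurcation: matched, +6 (running total 17)
  crossover: not matched, +0
  bridge: matched, +4 (running total 21)
  crossover: matched, +6 (running total 27)
  bridge: matched, +4 (running total 31)
  ending: matched, +2 (running total 33)
  dot: matched, +5 (running total 38)
  crossover: matched, +6 (running total 44)
  dot: matched, +5 (running total 49)
  dot: matched, +5 (running total 54)
Total score = 54
Threshold = 14; verdict = identification

54


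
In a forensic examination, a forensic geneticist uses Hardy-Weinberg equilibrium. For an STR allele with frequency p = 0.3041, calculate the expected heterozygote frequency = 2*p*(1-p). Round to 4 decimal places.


Hardy-Weinberg heterozygote frequency:
q = 1 - p = 1 - 0.3041 = 0.6959
2pq = 2 * 0.3041 * 0.6959 = 0.4232

0.4232


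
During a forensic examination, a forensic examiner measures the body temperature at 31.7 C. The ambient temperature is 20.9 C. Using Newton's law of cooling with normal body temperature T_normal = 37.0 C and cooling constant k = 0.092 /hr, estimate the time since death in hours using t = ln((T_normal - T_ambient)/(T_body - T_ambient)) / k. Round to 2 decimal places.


Using Newton's law of cooling:
t = ln((T_normal - T_ambient) / (T_body - T_ambient)) / k
T_normal - T_ambient = 16.1
T_body - T_ambient = 10.8
Ratio = 1.490741
ln(ratio) = 0.399273
t = 0.399273 / 0.092 = 4.34 hours

4.34


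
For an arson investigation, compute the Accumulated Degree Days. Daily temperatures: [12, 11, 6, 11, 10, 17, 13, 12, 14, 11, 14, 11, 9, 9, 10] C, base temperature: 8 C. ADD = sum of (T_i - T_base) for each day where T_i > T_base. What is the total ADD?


Computing ADD day by day:
Day 1: max(0, 12 - 8) = 4
Day 2: max(0, 11 - 8) = 3
Day 3: max(0, 6 - 8) = 0
Day 4: max(0, 11 - 8) = 3
Day 5: max(0, 10 - 8) = 2
Day 6: max(0, 17 - 8) = 9
Day 7: max(0, 13 - 8) = 5
Day 8: max(0, 12 - 8) = 4
Day 9: max(0, 14 - 8) = 6
Day 10: max(0, 11 - 8) = 3
Day 11: max(0, 14 - 8) = 6
Day 12: max(0, 11 - 8) = 3
Day 13: max(0, 9 - 8) = 1
Day 14: max(0, 9 - 8) = 1
Day 15: max(0, 10 - 8) = 2
Total ADD = 52

52


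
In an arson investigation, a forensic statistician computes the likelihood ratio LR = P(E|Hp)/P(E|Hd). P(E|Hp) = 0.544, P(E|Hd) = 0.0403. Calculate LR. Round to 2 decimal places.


Likelihood ratio calculation:
LR = P(E|Hp) / P(E|Hd)
LR = 0.544 / 0.0403
LR = 13.50

13.50


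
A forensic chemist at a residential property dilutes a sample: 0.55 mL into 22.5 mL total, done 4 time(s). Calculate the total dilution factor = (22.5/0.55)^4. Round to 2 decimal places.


Dilution factor calculation:
Single dilution = V_total / V_sample = 22.5 / 0.55 ≈ 40.909091
Number of dilutions = 4
Total DF = (22.5 / 0.55)^4 (full precision, rounded at the end) = 2800782.05

2800782.05


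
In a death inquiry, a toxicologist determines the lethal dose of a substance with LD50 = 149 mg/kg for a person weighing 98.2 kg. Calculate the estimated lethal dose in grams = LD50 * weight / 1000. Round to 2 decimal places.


Lethal dose calculation:
Lethal dose = LD50 * body_weight / 1000
= 149 * 98.2 / 1000
= 14631.8 / 1000
= 14.63 g

14.63


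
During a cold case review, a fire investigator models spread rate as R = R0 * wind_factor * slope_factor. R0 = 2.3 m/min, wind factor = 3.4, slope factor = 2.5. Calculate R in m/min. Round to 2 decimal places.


Fire spread rate calculation:
R = R0 * wind_factor * slope_factor
= 2.3 * 3.4 * 2.5
= 7.82 * 2.5
= 19.55 m/min

19.55


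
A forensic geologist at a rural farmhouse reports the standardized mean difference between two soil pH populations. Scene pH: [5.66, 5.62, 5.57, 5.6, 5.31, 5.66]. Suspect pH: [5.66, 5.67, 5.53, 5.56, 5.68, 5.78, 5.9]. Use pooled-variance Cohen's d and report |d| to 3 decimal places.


Pooled-variance Cohen's d for soil pH comparison:
Scene mean = 33.42 / 6 = 5.57
Suspect mean = 39.78 / 7 = 5.682857
Scene sample variance s_s^2 = 0.01744
Suspect sample variance s_c^2 = 0.015957
Pooled variance = ((n_s-1)*s_s^2 + (n_c-1)*s_c^2) / (n_s + n_c - 2) = 0.016631
Pooled SD = sqrt(0.016631) = 0.128961
Mean difference = -0.112857
|d| = |-0.112857| / 0.128961 = 0.875

0.875


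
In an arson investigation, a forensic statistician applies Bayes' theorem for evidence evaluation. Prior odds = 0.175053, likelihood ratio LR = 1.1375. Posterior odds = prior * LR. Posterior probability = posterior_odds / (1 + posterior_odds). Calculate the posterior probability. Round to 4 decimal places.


Bayesian evidence evaluation:
Posterior odds = prior_odds * LR = 0.175053 * 1.1375 = 0.1991228
Posterior probability = posterior_odds / (1 + posterior_odds)
= 0.1991228 / (1 + 0.1991228)
= 0.1991228 / 1.1991228
= 0.1661

0.1661


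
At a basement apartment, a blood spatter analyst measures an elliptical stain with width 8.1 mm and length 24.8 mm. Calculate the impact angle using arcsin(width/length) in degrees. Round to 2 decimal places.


Blood spatter impact angle calculation:
width / length = 8.1 / 24.8 = 0.326613
angle = arcsin(0.326613)
angle = 19.06 degrees

19.06


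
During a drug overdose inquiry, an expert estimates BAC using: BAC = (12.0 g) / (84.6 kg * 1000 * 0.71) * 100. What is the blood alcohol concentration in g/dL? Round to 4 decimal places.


Applying the Widmark formula:
BAC = (dose_g / (body_wt * 1000 * r)) * 100
Denominator = 84.6 * 1000 * 0.71 = 60066
BAC = (12.0 / 60066) * 100
BAC = 0.0200 g/dL

0.0200


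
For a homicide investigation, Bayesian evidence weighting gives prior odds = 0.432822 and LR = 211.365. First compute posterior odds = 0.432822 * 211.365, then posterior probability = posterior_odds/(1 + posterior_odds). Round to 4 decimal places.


Bayesian evidence evaluation:
Posterior odds = prior_odds * LR = 0.432822 * 211.365 = 91.48342
Posterior probability = posterior_odds / (1 + posterior_odds)
= 91.48342 / (1 + 91.48342)
= 91.48342 / 92.48342
= 0.9892

0.9892


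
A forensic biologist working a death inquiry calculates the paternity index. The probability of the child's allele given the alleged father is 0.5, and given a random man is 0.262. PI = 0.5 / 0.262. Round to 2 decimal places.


Paternity Index calculation:
PI = P(allele|father) / P(allele|random)
PI = 0.5 / 0.262
PI = 1.91

1.91


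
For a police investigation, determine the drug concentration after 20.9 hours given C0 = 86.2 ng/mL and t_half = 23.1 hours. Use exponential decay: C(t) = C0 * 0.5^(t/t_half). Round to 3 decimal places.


Drug concentration decay:
Number of half-lives = t / t_half = 20.9 / 23.1 = 0.904762
Decay factor = 0.5^0.904762 = 0.53412081
C(t) = 86.2 * 0.53412081 = 46.041 ng/mL

46.041


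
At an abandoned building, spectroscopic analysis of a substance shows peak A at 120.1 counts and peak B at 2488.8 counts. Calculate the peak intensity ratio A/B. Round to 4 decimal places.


Spectral peak ratio:
Peak A = 120.1 counts
Peak B = 2488.8 counts
Ratio = 120.1 / 2488.8 = 0.0483

0.0483


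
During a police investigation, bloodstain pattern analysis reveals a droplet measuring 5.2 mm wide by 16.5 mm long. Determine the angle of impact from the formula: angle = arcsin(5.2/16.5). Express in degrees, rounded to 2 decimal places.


Blood spatter impact angle calculation:
width / length = 5.2 / 16.5 = 0.315152
angle = arcsin(0.315152)
angle = 18.37 degrees

18.37
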